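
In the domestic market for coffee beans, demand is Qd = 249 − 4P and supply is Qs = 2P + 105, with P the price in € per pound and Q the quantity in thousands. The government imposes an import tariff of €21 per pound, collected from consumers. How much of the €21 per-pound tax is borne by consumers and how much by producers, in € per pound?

Without the tax, 249 − 4P = 2P + 105 gives 6P = 144, so P* = €24 and Q* = 153.
With the tax collected from consumers, demand (in seller-price terms) shifts: Qd = 249 − 4(P + 21).
Solving gives Q = 125 with consumers paying €31 and producers receiving €10 (the €21 wedge).
Burden on consumers: €7; on producers: €14. (They sum to €21.)
The less price-elastic side of the market bears the larger share of a per-unit tax.

Consumers bear €7 per pound; producers bear €14 per pound.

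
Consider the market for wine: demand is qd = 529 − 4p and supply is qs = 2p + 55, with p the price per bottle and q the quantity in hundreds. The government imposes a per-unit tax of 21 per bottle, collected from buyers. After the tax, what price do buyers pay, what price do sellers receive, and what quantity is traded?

Buyers pay 86; sellers receive 65; quantity = 185.

Without the tax, 529 − 4p = 2p + 55 gives 6p = 474, so p* = 79 and q* = 213.
With the tax collected from buyers, demand (in seller-price terms) shifts: qd = 529 − 4(p + 21).
Solving gives q = 185 with buyers paying 86 and sellers receiving 65 (the 21 wedge).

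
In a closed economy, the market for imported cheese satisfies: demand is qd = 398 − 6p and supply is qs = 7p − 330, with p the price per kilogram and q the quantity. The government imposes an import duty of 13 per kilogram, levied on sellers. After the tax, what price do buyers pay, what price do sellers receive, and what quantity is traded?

Buyers pay 63; sellers receive 50; quantity = 20.

Before the tax: set 398 − 6p = 7p − 330 → p* = 56, q* = 62.
With the tax collected from sellers, supply shifts: qs = 7(p − 13) − 330.
New equilibrium: buyers pay 63, sellers receive 50, q = 20. (Wedge: pb − ps = 13.)
The less price-elastic side of the market bears the larger share of a per-unit tax.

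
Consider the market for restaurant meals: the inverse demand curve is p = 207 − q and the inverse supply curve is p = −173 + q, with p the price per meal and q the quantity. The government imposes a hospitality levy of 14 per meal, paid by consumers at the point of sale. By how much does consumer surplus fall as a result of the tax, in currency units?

Inverting to q(p) form: qd = 207 − p; qs = p + 173.
Without the tax, 207 − p = p + 173 gives 2p = 34, so p* = 17 and q* = 190.
With the tax collected from consumers, demand (in seller-price terms) shifts: qd = 207 − (p + 14).
Solving gives q = 183 with consumers paying 24 and producers receiving 10 (the 14 wedge).
ΔCS is the trapezoid between Q = 183 and Q = 190 of height 7: ½ · (190 + 183) · 7 = 1305.5.

Consumer surplus falls by 1305.5.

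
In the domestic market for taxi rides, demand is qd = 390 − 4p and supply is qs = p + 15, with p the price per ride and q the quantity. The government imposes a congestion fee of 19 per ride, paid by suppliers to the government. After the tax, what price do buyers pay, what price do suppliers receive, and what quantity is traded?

Buyers pay 78.8; suppliers receive 59.8; quantity = 74.8.

Without the tax, 390 − 4p = p + 15 gives 5p = 375, so p* = 75 and q* = 90.
With the tax collected from suppliers, supply shifts: qs = (p − 19) + 15.
Solving gives q = 74.8 with buyers paying 78.8 and suppliers receiving 59.8 (the 19 wedge).
The less price-elastic side of the market bears the larger share of a per-unit tax.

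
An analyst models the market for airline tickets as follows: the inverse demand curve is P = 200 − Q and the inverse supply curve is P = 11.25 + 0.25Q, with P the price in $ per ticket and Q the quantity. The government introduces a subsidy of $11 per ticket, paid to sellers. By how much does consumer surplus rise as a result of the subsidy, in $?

Consumer surplus rises by $1367.52.

Inverting to Q(P) form: Qd = 200 − P; Qs = 4P − 45.
Before the subsidy: set 200 − P = 4P − 45 → P* = $49, Q* = 151.
With a per-unit subsidy paid to sellers, each receives P + 11 per unit sold, so supply becomes Qs = 4(P + 11) − 45.
Solving gives Q = 159.8 with consumers paying $40.2 and sellers receiving $51.2 (the $11 wedge).
ΔCS is the trapezoid between Q = 159.8 and Q = 151 of height $8.8: ½ · (151 + 159.8) · 8.8 = $1367.52.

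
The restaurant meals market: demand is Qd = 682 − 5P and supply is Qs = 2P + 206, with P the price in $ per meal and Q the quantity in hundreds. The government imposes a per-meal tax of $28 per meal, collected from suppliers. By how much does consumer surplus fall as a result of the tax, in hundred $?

Consumer surplus falls by $2576 hundred.

Without the tax, 682 − 5P = 2P + 206 gives 7P = 476, so P* = $68 and Q* = 342.
With the tax collected from suppliers, supply shifts: Qs = 2(P − 28) + 206.
New equilibrium: consumers pay $76, suppliers receive $48, Q = 302. (Wedge: Pb − Ps = 28.)
ΔCS is the trapezoid between Q = 302 and Q = 342 of height $8: ½ · (342 + 302) · 8 = $2576.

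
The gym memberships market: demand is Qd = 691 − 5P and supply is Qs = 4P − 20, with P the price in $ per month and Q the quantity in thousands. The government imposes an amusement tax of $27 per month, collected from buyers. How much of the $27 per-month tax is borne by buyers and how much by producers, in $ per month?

Before the tax: set 691 − 5P = 4P − 20 → P* = $79, Q* = 296.
With the tax collected from buyers, demand (in seller-price terms) shifts: Qd = 691 − 5(P + 27).
Solving gives Q = 236 with buyers paying $91 and producers receiving $64 (the $27 wedge).
Burden on buyers: $12; on producers: $15. (They sum to $27.)

Buyers bear $12 per month; producers bear $15 per month.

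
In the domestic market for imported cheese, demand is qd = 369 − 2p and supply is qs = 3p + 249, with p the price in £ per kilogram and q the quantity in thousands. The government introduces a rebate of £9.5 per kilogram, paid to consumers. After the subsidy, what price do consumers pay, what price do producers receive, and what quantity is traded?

Consumers pay £18.3; producers receive £27.8; quantity = 332.4.

Before the subsidy: set 369 − 2p = 3p + 249 → p* = £24, q* = 321.
With a per-unit subsidy paid to consumers, each effectively pays p − 9.5, so demand becomes qd = 369 − 2(p − 9.5).
New equilibrium: consumers pay £18.3, producers receive £27.8, q = 332.4. (Wedge: pb − ps = −9.5.)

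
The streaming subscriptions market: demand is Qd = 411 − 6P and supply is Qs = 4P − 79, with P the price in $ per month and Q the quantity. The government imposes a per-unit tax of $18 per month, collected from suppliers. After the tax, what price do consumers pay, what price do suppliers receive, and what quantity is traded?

Consumers pay $56.2; suppliers receive $38.2; quantity = 73.8.

Before the tax: set 411 − 6P = 4P − 79 → P* = $49, Q* = 117.
With the tax collected from suppliers, supply shifts: Qs = 4(P − 18) − 79.
New equilibrium: consumers pay $56.2, suppliers receive $38.2, Q = 73.8. (Wedge: Pb − Ps = 18.)
The less price-elastic side of the market bears the larger share of a per-unit tax.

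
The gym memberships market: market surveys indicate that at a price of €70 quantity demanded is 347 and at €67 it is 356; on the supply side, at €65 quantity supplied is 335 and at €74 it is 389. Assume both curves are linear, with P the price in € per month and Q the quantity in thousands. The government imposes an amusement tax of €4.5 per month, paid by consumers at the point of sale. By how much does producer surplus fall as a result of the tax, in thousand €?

Demand slope: (356 − 347)/(67 − 70) = -3, so Qd = 557 − 3P.
Supply slope: (389 − 335)/(74 − 65) = 6, so Qs = 6P − 55.
Without the tax, 557 − 3P = 6P − 55 gives 9P = 612, so P* = €68 and Q* = 353.
With the tax collected from consumers, demand (in seller-price terms) shifts: Qd = 557 − 3(P + 4.5).
Solving gives Q = 344 with consumers paying €71 and sellers receiving €66.5 (the €4.5 wedge).
ΔPS is the trapezoid between Q = 344 and Q = 353 of height €1.5: ½ · (353 + 344) · 1.5 = €522.75.

Producer surplus falls by €522.75 thousand.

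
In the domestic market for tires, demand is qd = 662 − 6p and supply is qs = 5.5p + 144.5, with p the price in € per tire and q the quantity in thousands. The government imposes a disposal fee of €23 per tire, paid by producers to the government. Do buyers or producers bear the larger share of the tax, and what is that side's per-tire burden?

Before the tax: set 662 − 6p = 5.5p + 144.5 → p* = €45, q* = 392.
With the tax collected from producers, supply shifts: qs = 5.5(p − 23) + 144.5.
Solving gives q = 326 with buyers paying €56 and producers receiving €33 (the €23 wedge).
Per-tire burden: buyers €11, producers €12.
Producers take the larger share because supply is less price-elastic here (demand slope 6 vs supply slope 5.5).

Producers bear the larger share: €12 per tire.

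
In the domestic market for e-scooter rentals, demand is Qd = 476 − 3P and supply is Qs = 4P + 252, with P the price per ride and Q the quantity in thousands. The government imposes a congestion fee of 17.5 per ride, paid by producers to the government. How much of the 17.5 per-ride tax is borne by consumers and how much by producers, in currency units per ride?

Before the tax: set 476 − 3P = 4P + 252 → P* = 32, Q* = 380.
With the tax collected from producers, supply shifts: Qs = 4(P − 17.5) + 252.
New equilibrium: consumers pay 42, producers receive 24.5, Q = 350. (Wedge: Pb − Ps = 17.5.)
Burden on consumers: 10; on producers: 7.5. (They sum to 17.5.)
The less price-elastic side of the market bears the larger share of a per-unit tax.

Consumers bear 10 per ride; producers bear 7.5 per ride.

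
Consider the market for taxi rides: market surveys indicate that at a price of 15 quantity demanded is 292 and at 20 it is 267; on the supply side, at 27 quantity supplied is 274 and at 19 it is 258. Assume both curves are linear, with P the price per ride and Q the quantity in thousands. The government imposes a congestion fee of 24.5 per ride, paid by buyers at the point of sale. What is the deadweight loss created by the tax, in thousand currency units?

Demand slope: (267 − 292)/(20 − 15) = -5, so Qd = 367 − 5P.
Supply slope: (258 − 274)/(19 − 27) = 2, so Qs = 2P + 220.
Before the tax: set 367 − 5P = 2P + 220 → P* = 21, Q* = 262.
With the tax collected from buyers, demand (in seller-price terms) shifts: Qd = 367 − 5(P + 24.5).
Solving gives Q = 227 with buyers paying 28 and suppliers receiving 3.5 (the 24.5 wedge).
Quantity falls by |ΔQ| = |262 − 227| = 35.
DWL = ½ · t · |ΔQ| = ½ · 24.5 · 35 = 428.75.

Deadweight loss = 428.75 thousand.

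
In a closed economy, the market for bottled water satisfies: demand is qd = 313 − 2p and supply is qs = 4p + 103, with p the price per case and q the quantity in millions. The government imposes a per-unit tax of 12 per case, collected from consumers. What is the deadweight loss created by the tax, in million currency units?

Deadweight loss = 96 million.

Before the tax: set 313 − 2p = 4p + 103 → p* = 35, q* = 243.
With the tax collected from consumers, demand (in seller-price terms) shifts: qd = 313 − 2(p + 12).
New equilibrium: consumers pay 43, producers receive 31, q = 227. (Wedge: pb − ps = 12.)
Quantity falls by |ΔQ| = |243 − 227| = 16.
DWL = ½ · t · |ΔQ| = ½ · 12 · 16 = 96.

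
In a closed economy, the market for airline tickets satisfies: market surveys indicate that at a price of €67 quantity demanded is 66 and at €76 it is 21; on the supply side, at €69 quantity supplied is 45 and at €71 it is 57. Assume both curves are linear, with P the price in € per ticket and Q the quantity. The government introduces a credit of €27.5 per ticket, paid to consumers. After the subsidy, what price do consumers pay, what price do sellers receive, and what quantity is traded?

Demand slope: (21 − 66)/(76 − 67) = -5, so Qd = 401 − 5P.
Supply slope: (57 − 45)/(71 − 69) = 6, so Qs = 6P − 369.
Without the subsidy, 401 − 5P = 6P − 369 gives 11P = 770, so P* = €70 and Q* = 51.
With a per-unit subsidy paid to consumers, each effectively pays P − 27.5, so demand becomes Qd = 401 − 5(P − 27.5).
Solving gives Q = 126 with consumers paying €55 and sellers receiving €82.5 (the €27.5 wedge).

Consumers pay €55; sellers receive €82.5; quantity = 126.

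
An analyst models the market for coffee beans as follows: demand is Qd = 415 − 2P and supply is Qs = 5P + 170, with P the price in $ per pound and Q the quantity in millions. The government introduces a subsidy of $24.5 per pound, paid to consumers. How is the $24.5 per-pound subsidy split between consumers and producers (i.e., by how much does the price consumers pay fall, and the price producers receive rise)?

Consumers gain $17.5 per pound; producers gain $7 per pound.

Without the subsidy, 415 − 2P = 5P + 170 gives 7P = 245, so P* = $35 and Q* = 345.
With a per-unit subsidy paid to consumers, each effectively pays P − 24.5, so demand becomes Qd = 415 − 2(P − 24.5).
New equilibrium: consumers pay $17.5, producers receive $42, Q = 380. (Wedge: Pb − Ps = −24.5.)
Gain to consumers: $17.5; to producers: $7. (They sum to $24.5.)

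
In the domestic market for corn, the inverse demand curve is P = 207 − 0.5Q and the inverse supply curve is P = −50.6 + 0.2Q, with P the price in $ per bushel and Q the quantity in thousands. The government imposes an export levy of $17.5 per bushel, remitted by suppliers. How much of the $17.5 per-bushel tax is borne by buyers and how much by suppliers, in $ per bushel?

Rewrite in direct form: Qd = 414 − 2P and Qs = 5P + 253.
Without the tax, 414 − 2P = 5P + 253 gives 7P = 161, so P* = $23 and Q* = 368.
With the tax collected from suppliers, supply shifts: Qs = 5(P − 17.5) + 253.
New equilibrium: buyers pay $35.5, suppliers receive $18, Q = 343. (Wedge: Pb − Ps = 17.5.)
Burden on buyers: $12.5; on suppliers: $5. (They sum to $17.5.)
The less price-elastic side of the market bears the larger share of a per-unit tax.

Buyers bear $12.5 per bushel; suppliers bear $5 per bushel.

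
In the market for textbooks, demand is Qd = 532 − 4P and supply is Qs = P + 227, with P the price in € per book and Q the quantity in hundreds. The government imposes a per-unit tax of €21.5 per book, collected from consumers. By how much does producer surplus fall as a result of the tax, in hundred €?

Without the tax, 532 − 4P = P + 227 gives 5P = 305, so P* = €61 and Q* = 288.
With the tax collected from consumers, demand (in seller-price terms) shifts: Qd = 532 − 4(P + 21.5).
Solving gives Q = 270.8 with consumers paying €65.3 and sellers receiving €43.8 (the €21.5 wedge).
ΔPS is the trapezoid between Q = 270.8 and Q = 288 of height €17.2: ½ · (288 + 270.8) · 17.2 = €4805.68.

Producer surplus falls by €4805.68 hundred.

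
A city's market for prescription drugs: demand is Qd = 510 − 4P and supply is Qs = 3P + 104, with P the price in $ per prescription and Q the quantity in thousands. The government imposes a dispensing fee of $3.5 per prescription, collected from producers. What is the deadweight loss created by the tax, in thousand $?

Deadweight loss = $10.5 thousand.

Before the tax: set 510 − 4P = 3P + 104 → P* = $58, Q* = 278.
With the tax collected from producers, supply shifts: Qs = 3(P − 3.5) + 104.
Solving gives Q = 272 with consumers paying $59.5 and producers receiving $56 (the $3.5 wedge).
Quantity falls by |ΔQ| = |278 − 272| = 6.
DWL = ½ · t · |ΔQ| = ½ · 3.5 · 6 = $10.5.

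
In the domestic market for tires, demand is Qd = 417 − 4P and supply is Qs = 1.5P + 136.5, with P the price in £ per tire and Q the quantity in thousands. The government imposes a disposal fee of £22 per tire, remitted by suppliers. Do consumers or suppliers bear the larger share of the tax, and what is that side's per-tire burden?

Before the tax: set 417 − 4P = 1.5P + 136.5 → P* = £51, Q* = 213.
With the tax collected from suppliers, supply shifts: Qs = 1.5(P − 22) + 136.5.
Solving gives Q = 189 with consumers paying £57 and suppliers receiving £35 (the £22 wedge).
Per-tire burden: consumers £6, suppliers £16.
Suppliers take the larger share because supply is less price-elastic here (demand slope 4 vs supply slope 1.5).
The less price-elastic side of the market bears the larger share of a per-unit tax.

Suppliers bear the larger share: £16 per tire.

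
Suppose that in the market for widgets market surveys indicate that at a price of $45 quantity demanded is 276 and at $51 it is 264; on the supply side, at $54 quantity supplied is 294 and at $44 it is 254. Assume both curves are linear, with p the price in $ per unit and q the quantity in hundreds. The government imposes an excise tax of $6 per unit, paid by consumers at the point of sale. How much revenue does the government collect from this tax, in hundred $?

Tax revenue = $1572 hundred.

Demand slope: (264 − 276)/(51 − 45) = -2, so qd = 366 − 2p.
Supply slope: (254 − 294)/(44 − 54) = 4, so qs = 4p + 78.
Without the tax, 366 − 2p = 4p + 78 gives 6p = 288, so p* = $48 and q* = 270.
With the tax collected from consumers, demand (in seller-price terms) shifts: qd = 366 − 2(p + 6).
New equilibrium: consumers pay $52, suppliers receive $46, q = 262. (Wedge: pb − ps = 6.)
Revenue = t · Q = 6 · 262 = $1572.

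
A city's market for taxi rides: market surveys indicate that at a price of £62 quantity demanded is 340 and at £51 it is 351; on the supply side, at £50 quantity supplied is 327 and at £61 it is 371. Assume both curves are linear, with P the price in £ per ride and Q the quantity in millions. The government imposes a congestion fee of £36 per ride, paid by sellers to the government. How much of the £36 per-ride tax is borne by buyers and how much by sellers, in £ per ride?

Demand slope: (351 − 340)/(51 − 62) = -1, so Qd = 402 − P.
Supply slope: (371 − 327)/(61 − 50) = 4, so Qs = 4P + 127.
Before the tax: set 402 − P = 4P + 127 → P* = £55, Q* = 347.
With the tax collected from sellers, supply shifts: Qs = 4(P − 36) + 127.
New equilibrium: buyers pay £83.8, sellers receive £47.8, Q = 318.2. (Wedge: Pb − Ps = 36.)
Burden on buyers: £28.8; on sellers: £7.2. (They sum to £36.)
The less price-elastic side of the market bears the larger share of a per-unit tax.

Buyers bear £28.8 per ride; sellers bear £7.2 per ride.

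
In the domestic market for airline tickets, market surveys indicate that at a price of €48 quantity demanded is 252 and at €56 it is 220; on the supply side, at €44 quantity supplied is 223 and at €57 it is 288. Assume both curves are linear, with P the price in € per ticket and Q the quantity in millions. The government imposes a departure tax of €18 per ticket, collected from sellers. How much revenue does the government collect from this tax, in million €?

Demand slope: (220 − 252)/(56 − 48) = -4, so Qd = 444 − 4P.
Supply slope: (288 − 223)/(57 − 44) = 5, so Qs = 5P + 3.
Before the tax: set 444 − 4P = 5P + 3 → P* = €49, Q* = 248.
With the tax collected from sellers, supply shifts: Qs = 5(P − 18) + 3.
New equilibrium: consumers pay €59, sellers receive €41, Q = 208. (Wedge: Pb − Ps = 18.)
Revenue = t · Q = 18 · 208 = €3744.

Tax revenue = €3744 million.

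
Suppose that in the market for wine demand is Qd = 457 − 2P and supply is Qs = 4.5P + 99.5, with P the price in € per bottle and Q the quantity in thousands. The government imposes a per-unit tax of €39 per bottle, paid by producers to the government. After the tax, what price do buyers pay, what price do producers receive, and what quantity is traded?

Buyers pay €82; producers receive €43; quantity = 293.

Without the tax, 457 − 2P = 4.5P + 99.5 gives 6.5P = 357.5, so P* = €55 and Q* = 347.
With the tax collected from producers, supply shifts: Qs = 4.5(P − 39) + 99.5.
Solving gives Q = 293 with buyers paying €82 and producers receiving €43 (the €39 wedge).
The less price-elastic side of the market bears the larger share of a per-unit tax.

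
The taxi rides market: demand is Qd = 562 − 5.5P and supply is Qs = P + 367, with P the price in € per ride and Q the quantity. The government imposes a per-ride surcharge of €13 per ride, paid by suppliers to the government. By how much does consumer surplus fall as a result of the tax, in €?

Without the tax, 562 − 5.5P = P + 367 gives 6.5P = 195, so P* = €30 and Q* = 397.
With the tax collected from suppliers, supply shifts: Qs = (P − 13) + 367.
Solving gives Q = 386 with consumers paying €32 and suppliers receiving €19 (the €13 wedge).
ΔCS is the trapezoid between Q = 386 and Q = 397 of height €2: ½ · (397 + 386) · 2 = €783.

Consumer surplus falls by €783.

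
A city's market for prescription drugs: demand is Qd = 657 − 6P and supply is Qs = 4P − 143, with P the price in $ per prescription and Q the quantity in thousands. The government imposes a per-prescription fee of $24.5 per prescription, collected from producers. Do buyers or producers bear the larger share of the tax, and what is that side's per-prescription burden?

Without the tax, 657 − 6P = 4P − 143 gives 10P = 800, so P* = $80 and Q* = 177.
With the tax collected from producers, supply shifts: Qs = 4(P − 24.5) − 143.
Solving gives Q = 118.2 with buyers paying $89.8 and producers receiving $65.3 (the $24.5 wedge).
Per-prescription burden: buyers $9.8, producers $14.7.
Producers take the larger share because supply is less price-elastic here (demand slope 6 vs supply slope 4).
The less price-elastic side of the market bears the larger share of a per-unit tax.

Producers bear the larger share: $14.7 per prescription.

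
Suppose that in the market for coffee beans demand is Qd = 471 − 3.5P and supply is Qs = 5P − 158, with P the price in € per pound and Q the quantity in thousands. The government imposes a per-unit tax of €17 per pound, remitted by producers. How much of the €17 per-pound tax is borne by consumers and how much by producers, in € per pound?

Without the tax, 471 − 3.5P = 5P − 158 gives 8.5P = 629, so P* = €74 and Q* = 212.
With the tax collected from producers, supply shifts: Qs = 5(P − 17) − 158.
Solving gives Q = 177 with consumers paying €84 and producers receiving €67 (the €17 wedge).
Burden on consumers: €10; on producers: €7. (They sum to €17.)
The less price-elastic side of the market bears the larger share of a per-unit tax.

Consumers bear €10 per pound; producers bear €7 per pound.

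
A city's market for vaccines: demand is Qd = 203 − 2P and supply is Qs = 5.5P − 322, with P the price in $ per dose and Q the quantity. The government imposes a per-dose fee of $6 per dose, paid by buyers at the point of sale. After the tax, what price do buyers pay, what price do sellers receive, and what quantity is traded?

Buyers pay $74.4; sellers receive $68.4; quantity = 54.2.

Before the tax: set 203 − 2P = 5.5P − 322 → P* = $70, Q* = 63.
With the tax collected from buyers, demand (in seller-price terms) shifts: Qd = 203 − 2(P + 6).
New equilibrium: buyers pay $74.4, sellers receive $68.4, Q = 54.2. (Wedge: Pb − Ps = 6.)
The less price-elastic side of the market bears the larger share of a per-unit tax.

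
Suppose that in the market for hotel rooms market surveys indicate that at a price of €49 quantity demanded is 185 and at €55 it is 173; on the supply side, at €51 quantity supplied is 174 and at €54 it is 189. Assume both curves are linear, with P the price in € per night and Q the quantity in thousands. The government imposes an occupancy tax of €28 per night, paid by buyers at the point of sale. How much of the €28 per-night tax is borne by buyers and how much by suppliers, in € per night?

Buyers bear €20 per night; suppliers bear €8 per night.

Demand slope: (173 − 185)/(55 − 49) = -2, so Qd = 283 − 2P.
Supply slope: (189 − 174)/(54 − 51) = 5, so Qs = 5P − 81.
Before the tax: set 283 − 2P = 5P − 81 → P* = €52, Q* = 179.
With the tax collected from buyers, demand (in seller-price terms) shifts: Qd = 283 − 2(P + 28).
Solving gives Q = 139 with buyers paying €72 and suppliers receiving €44 (the €28 wedge).
Burden on buyers: €20; on suppliers: €8. (They sum to €28.)
The less price-elastic side of the market bears the larger share of a per-unit tax.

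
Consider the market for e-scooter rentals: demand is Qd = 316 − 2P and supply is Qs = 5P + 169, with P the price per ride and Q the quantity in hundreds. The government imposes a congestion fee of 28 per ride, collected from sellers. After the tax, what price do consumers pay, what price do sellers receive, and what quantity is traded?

Before the tax: set 316 − 2P = 5P + 169 → P* = 21, Q* = 274.
With the tax collected from sellers, supply shifts: Qs = 5(P − 28) + 169.
Solving gives Q = 234 with consumers paying 41 and sellers receiving 13 (the 28 wedge).
The less price-elastic side of the market bears the larger share of a per-unit tax.

Consumers pay 41; sellers receive 13; quantity = 234.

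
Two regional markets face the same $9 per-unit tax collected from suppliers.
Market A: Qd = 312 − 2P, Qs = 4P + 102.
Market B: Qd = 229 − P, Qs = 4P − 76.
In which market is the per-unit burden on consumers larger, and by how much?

Market A: pre-tax P* = $35, Q* = 242; post-tax Q = 230; per-unit burden on consumers = $6.
Market B: pre-tax P* = $61, Q* = 168; post-tax Q = 160.8; per-unit burden on consumers = $7.2.
Difference: $6 vs $7.2 → market B is larger by $1.2.

Market B, by $1.2.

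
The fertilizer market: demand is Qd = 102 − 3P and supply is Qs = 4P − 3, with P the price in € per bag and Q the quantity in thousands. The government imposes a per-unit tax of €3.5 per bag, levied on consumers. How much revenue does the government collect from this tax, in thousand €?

Tax revenue = €178.5 thousand.

Before the tax: set 102 − 3P = 4P − 3 → P* = €15, Q* = 57.
With the tax collected from consumers, demand (in seller-price terms) shifts: Qd = 102 − 3(P + 3.5).
Solving gives Q = 51 with consumers paying €17 and producers receiving €13.5 (the €3.5 wedge).
Revenue = t · Q = 3.5 · 51 = €178.5.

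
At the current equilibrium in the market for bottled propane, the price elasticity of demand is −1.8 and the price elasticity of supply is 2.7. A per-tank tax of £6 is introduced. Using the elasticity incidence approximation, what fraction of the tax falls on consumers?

Incidence ratio: consumers' share ≈ εs / (εs + |εd|) = 2.7 / (2.7 + 1.8) = 0.6.
Supply is the more elastic side, so consumers bear the larger share.

Consumers' share ≈ 0.6.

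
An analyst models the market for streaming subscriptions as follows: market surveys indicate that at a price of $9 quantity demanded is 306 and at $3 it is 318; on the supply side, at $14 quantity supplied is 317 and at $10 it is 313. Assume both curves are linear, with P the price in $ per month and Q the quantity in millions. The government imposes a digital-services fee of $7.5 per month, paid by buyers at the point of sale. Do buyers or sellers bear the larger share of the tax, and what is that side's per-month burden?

Demand slope: (318 − 306)/(3 − 9) = -2, so Qd = 324 − 2P.
Supply slope: (313 − 317)/(10 − 14) = 1, so Qs = P + 303.
Before the tax: set 324 − 2P = P + 303 → P* = $7, Q* = 310.
With the tax collected from buyers, demand (in seller-price terms) shifts: Qd = 324 − 2(P + 7.5).
Solving gives Q = 305 with buyers paying $9.5 and sellers receiving $2 (the $7.5 wedge).
Per-month burden: buyers $2.5, sellers $5.
Sellers take the larger share because supply is less price-elastic here (demand slope 2 vs supply slope 1).
The less price-elastic side of the market bears the larger share of a per-unit tax.

Sellers bear the larger share: $5 per month.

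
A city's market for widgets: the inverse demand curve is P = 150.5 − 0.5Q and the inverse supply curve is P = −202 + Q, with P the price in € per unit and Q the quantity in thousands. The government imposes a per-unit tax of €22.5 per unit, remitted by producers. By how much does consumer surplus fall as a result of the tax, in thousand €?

Inverting to Q(P) form: Qd = 301 − 2P; Qs = P + 202.
Without the tax, 301 − 2P = P + 202 gives 3P = 99, so P* = €33 and Q* = 235.
With the tax collected from producers, supply shifts: Qs = (P − 22.5) + 202.
New equilibrium: buyers pay €40.5, producers receive €18, Q = 220. (Wedge: Pb − Ps = 22.5.)
ΔCS is the trapezoid between Q = 220 and Q = 235 of height €7.5: ½ · (235 + 220) · 7.5 = €1706.25.

Consumer surplus falls by €1706.25 thousand.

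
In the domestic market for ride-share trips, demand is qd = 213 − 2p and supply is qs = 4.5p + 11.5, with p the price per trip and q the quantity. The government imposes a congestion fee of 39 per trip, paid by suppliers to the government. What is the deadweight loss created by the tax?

Without the tax, 213 − 2p = 4.5p + 11.5 gives 6.5p = 201.5, so p* = 31 and q* = 151.
With the tax collected from suppliers, supply shifts: qs = 4.5(p − 39) + 11.5.
New equilibrium: buyers pay 58, suppliers receive 19, q = 97. (Wedge: pb − ps = 39.)
Quantity falls by |ΔQ| = |151 − 97| = 54.
DWL = ½ · t · |ΔQ| = ½ · 39 · 54 = 1053.

Deadweight loss = 1053.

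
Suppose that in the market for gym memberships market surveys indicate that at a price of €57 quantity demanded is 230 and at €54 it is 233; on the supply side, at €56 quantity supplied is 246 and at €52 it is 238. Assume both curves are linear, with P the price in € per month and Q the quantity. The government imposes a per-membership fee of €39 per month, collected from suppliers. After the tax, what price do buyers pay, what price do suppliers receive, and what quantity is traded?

Buyers pay €77; suppliers receive €38; quantity = 210.

Demand slope: (233 − 230)/(54 − 57) = -1, so Qd = 287 − P.
Supply slope: (238 − 246)/(52 − 56) = 2, so Qs = 2P + 134.
Without the tax, 287 − P = 2P + 134 gives 3P = 153, so P* = €51 and Q* = 236.
With the tax collected from suppliers, supply shifts: Qs = 2(P − 39) + 134.
Solving gives Q = 210 with buyers paying €77 and suppliers receiving €38 (the €39 wedge).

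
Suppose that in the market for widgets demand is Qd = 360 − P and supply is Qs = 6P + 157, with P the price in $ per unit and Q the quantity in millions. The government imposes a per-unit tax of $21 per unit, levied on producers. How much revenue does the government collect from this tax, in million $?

Tax revenue = $6573 million.

Without the tax, 360 − P = 6P + 157 gives 7P = 203, so P* = $29 and Q* = 331.
With the tax collected from producers, supply shifts: Qs = 6(P − 21) + 157.
New equilibrium: consumers pay $47, producers receive $26, Q = 313. (Wedge: Pb − Ps = 21.)
Revenue = t · Q = 21 · 313 = $6573.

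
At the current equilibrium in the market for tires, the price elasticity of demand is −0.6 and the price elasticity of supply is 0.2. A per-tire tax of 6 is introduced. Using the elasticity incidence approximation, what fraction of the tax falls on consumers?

Incidence ratio: consumers' share ≈ εs / (εs + |εd|) = 0.2 / (0.2 + 0.6) = 0.25.
Supply is the less elastic side, so consumers bear the smaller share.

Consumers' share ≈ 0.25.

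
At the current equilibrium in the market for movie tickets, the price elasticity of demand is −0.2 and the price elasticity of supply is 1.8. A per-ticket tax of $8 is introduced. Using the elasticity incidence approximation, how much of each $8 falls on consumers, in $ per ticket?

Incidence ratio: consumers' share ≈ εs / (εs + |εd|) = 1.8 / (1.8 + 0.2) = 0.9.
So consumers bear ≈ 0.9 × $8 = $7.2; suppliers bear $0.8.

Consumers bear ≈ $7.2 per ticket.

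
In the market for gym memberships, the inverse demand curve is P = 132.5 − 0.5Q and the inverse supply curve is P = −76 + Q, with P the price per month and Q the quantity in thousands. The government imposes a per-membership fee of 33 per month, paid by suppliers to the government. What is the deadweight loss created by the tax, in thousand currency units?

Deadweight loss = 363 thousand.

Inverting to Q(P) form: Qd = 265 − 2P; Qs = P + 76.
Before the tax: set 265 − 2P = P + 76 → P* = 63, Q* = 139.
With the tax collected from suppliers, supply shifts: Qs = (P − 33) + 76.
Solving gives Q = 117 with consumers paying 74 and suppliers receiving 41 (the 33 wedge).
Quantity falls by |ΔQ| = |139 − 117| = 22.
DWL = ½ · t · |ΔQ| = ½ · 33 · 22 = 363.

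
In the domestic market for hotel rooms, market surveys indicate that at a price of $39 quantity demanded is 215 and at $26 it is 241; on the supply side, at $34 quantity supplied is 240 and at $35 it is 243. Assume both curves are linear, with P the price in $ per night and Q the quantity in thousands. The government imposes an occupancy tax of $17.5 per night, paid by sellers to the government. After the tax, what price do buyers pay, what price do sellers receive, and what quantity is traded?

Buyers pay $41.5; sellers receive $24; quantity = 210.

Demand slope: (241 − 215)/(26 − 39) = -2, so Qd = 293 − 2P.
Supply slope: (243 − 240)/(35 − 34) = 3, so Qs = 3P + 138.
Before the tax: set 293 − 2P = 3P + 138 → P* = $31, Q* = 231.
With the tax collected from sellers, supply shifts: Qs = 3(P − 17.5) + 138.
Solving gives Q = 210 with buyers paying $41.5 and sellers receiving $24 (the $17.5 wedge).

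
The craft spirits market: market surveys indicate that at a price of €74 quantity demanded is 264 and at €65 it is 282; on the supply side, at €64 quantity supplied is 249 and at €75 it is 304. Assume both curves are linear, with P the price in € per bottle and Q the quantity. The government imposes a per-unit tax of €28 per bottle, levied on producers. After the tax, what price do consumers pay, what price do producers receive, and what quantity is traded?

Consumers pay €89; producers receive €61; quantity = 234.

Demand slope: (282 − 264)/(65 − 74) = -2, so Qd = 412 − 2P.
Supply slope: (304 − 249)/(75 − 64) = 5, so Qs = 5P − 71.
Before the tax: set 412 − 2P = 5P − 71 → P* = €69, Q* = 274.
With the tax collected from producers, supply shifts: Qs = 5(P − 28) − 71.
New equilibrium: consumers pay €89, producers receive €61, Q = 234. (Wedge: Pb − Ps = 28.)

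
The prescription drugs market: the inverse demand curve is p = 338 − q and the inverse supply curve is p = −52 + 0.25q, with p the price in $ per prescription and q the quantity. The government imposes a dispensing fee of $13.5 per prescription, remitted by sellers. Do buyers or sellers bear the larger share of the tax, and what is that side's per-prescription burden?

Rewrite in direct form: qd = 338 − p and qs = 4p + 208.
Before the tax: set 338 − p = 4p + 208 → p* = $26, q* = 312.
With the tax collected from sellers, supply shifts: qs = 4(p − 13.5) + 208.
New equilibrium: buyers pay $36.8, sellers receive $23.3, q = 301.2. (Wedge: pb − ps = 13.5.)
Per-prescription burden: buyers $10.8, sellers $2.7.
Buyers take the larger share because demand is less price-elastic here (demand slope 1 vs supply slope 4).

Buyers bear the larger share: $10.8 per prescription.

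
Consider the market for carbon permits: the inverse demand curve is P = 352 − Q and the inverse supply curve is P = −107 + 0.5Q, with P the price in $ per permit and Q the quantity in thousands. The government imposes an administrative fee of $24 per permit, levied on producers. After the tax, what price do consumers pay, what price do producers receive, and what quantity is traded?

Consumers pay $62; producers receive $38; quantity = 290.

Inverting to Q(P) form: Qd = 352 − P; Qs = 2P + 214.
Without the tax, 352 − P = 2P + 214 gives 3P = 138, so P* = $46 and Q* = 306.
With the tax collected from producers, supply shifts: Qs = 2(P − 24) + 214.
New equilibrium: consumers pay $62, producers receive $38, Q = 290. (Wedge: Pb − Ps = 24.)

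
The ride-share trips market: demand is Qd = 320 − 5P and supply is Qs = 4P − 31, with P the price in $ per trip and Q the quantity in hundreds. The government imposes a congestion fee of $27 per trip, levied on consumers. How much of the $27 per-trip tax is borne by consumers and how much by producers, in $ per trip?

Consumers bear $12 per trip; producers bear $15 per trip.

Before the tax: set 320 − 5P = 4P − 31 → P* = $39, Q* = 125.
With the tax collected from consumers, demand (in seller-price terms) shifts: Qd = 320 − 5(P + 27).
Solving gives Q = 65 with consumers paying $51 and producers receiving $24 (the $27 wedge).
Burden on consumers: $12; on producers: $15. (They sum to $27.)
The less price-elastic side of the market bears the larger share of a per-unit tax.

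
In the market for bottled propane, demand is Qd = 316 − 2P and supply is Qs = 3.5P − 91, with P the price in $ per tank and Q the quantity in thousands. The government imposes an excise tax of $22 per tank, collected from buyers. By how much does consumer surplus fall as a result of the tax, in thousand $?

Consumer surplus falls by $2156 thousand.

Without the tax, 316 − 2P = 3.5P − 91 gives 5.5P = 407, so P* = $74 and Q* = 168.
With the tax collected from buyers, demand (in seller-price terms) shifts: Qd = 316 − 2(P + 22).
Solving gives Q = 140 with buyers paying $88 and sellers receiving $66 (the $22 wedge).
ΔCS is the trapezoid between Q = 140 and Q = 168 of height $14: ½ · (168 + 140) · 14 = $2156.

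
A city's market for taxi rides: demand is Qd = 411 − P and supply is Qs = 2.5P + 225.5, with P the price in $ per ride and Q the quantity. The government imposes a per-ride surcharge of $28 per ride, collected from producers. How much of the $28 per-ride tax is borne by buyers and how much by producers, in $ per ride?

Buyers bear $20 per ride; producers bear $8 per ride.

Without the tax, 411 − P = 2.5P + 225.5 gives 3.5P = 185.5, so P* = $53 and Q* = 358.
With the tax collected from producers, supply shifts: Qs = 2.5(P − 28) + 225.5.
Solving gives Q = 338 with buyers paying $73 and producers receiving $45 (the $28 wedge).
Burden on buyers: $20; on producers: $8. (They sum to $28.)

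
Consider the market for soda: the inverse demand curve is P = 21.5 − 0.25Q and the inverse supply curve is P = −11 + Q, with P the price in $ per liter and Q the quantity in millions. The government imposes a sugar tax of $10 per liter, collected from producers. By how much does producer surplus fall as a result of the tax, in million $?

Rewrite in direct form: Qd = 86 − 4P and Qs = P + 11.
Before the tax: set 86 − 4P = P + 11 → P* = $15, Q* = 26.
With the tax collected from producers, supply shifts: Qs = (P − 10) + 11.
New equilibrium: consumers pay $17, producers receive $7, Q = 18. (Wedge: Pb − Ps = 10.)
ΔPS is the trapezoid between Q = 18 and Q = 26 of height $8: ½ · (26 + 18) · 8 = $176.

Producer surplus falls by $176 million.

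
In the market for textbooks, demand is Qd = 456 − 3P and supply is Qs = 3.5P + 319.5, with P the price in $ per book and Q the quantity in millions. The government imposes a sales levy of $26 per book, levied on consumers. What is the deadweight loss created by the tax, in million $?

Before the tax: set 456 − 3P = 3.5P + 319.5 → P* = $21, Q* = 393.
With the tax collected from consumers, demand (in seller-price terms) shifts: Qd = 456 − 3(P + 26).
New equilibrium: consumers pay $35, sellers receive $9, Q = 351. (Wedge: Pb − Ps = 26.)
Quantity falls by |ΔQ| = |393 − 351| = 42.
DWL = ½ · t · |ΔQ| = ½ · 26 · 42 = $546.

Deadweight loss = $546 million.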